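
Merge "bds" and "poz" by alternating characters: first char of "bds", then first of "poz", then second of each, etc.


String 1: 'bds'
String 2: 'poz'
Operation: alternate characters
Pairs: 'b'+'p', 'd'+'o', 's'+'z'
Result: bpdosz


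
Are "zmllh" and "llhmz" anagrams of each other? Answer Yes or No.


String 1: 'zmllh' -> sorted: 'hllmz'
String 2: 'llhmz' -> sorted: 'hllmz'
Compare sorted forms: 'hllmz' == 'hllmz'
Anagram: Yes


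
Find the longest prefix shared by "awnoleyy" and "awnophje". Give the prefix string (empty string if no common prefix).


String 1: 'awnoleyy'
String 2: 'awnophje'
Compare position by position:
pos 0: 'a' vs 'a' match
pos 1: 'w' vs 'w' match
pos 2: 'n' vs 'n' match
pos 3: 'o' vs 'o' match
pos 4: 'l' vs 'p' differ -> stop
Longest common prefix: "awno" (length 4)


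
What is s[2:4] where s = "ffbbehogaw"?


Input string: 'ffbbehogaw'
Operation: slice [2:4]
Extract characters: s[2]='b', s[3]='b'
Result: bb


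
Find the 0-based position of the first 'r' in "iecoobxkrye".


Input string: 'iecoobxkrye'
Target: 'r'
Scanning left to right: s[0]='i', s[1]='e', s[2]='c', s[3]='o', s[4]='o', s[5]='b', s[6]='x', s[7]='k', s[8]='r'
First match at index: 8


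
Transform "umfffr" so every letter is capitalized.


Input string: 'umfffr'
Operation: convert each letter to uppercase
Mapping: 'u'->'U', 'm'->'M', 'f'->'F', 'f'->'F', 'f'->'F', 'r'->'R'
Result: UMFFFR


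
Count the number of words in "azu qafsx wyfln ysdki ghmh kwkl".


Input string: 'azu qafsx wyfln ysdki ghmh kwkl'
Operation: split by spaces
Words found: 'azu', 'qafsx', 'wyfln', 'ysdki', 'ghmh', 'kwkl'
Word count: 6


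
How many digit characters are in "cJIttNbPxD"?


Input string: 'cJIttNbPxD'
Operation: count digit characters (0-9)
Scan: 'c', 'J', 'I', 't', 't', 'N', 'b', 'P', 'x', 'D'
Digits found: 0
Result: 0


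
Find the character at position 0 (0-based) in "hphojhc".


Input string: 'hphojhc'
Operation: get character at index 0
Index mapping: s[0]='h'
Result: 'h'


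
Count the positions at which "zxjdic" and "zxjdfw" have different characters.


String 1: 'zxjdic'
String 2: 'zxjdfw'
Compare each position: pos 0: 'z'=='z', pos 1: 'x'=='x', pos 2: 'j'=='j', pos 3: 'd'=='d', pos 4: 'i'!='f', pos 5: 'c'!='w'
Differing positions: 2
Hamming distance: 2


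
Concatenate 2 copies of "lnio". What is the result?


Input string: 'lnio'
Operation: repeat 2 times
Concatenation: 'lnio' + 'lnio'
Result: lniolnio


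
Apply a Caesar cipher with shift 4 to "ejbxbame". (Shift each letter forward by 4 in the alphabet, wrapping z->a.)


Input: 'ejbxbame', shift = 4
Operation: for each letter, (position + 4) mod 26
Mapping: 'e'(4+4=8)->'i', 'j'(9+4=13)->'n', 'b'(1+4=5)->'f', 'x'(23+4=27, 27 mod 26=1)->'b', 'b'(1+4=5)->'f', 'a'(0+4=4)->'e', 'm'(12+4=16)->'q', 'e'(4+4=8)->'i'
Result: infbfeqi


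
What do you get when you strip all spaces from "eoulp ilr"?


Input string: 'eoulp ilr'
Operation: remove all spaces
Words: 'eoulp', 'ilr'
Join without spaces: eoulpilr


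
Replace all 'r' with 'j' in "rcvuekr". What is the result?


Input string: 'rcvuekr'
Operation: replace 'r' with 'j'
Positions of 'r': 0, 6
After replacement: jcvuekj


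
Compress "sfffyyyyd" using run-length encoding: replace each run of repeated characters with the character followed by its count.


Input: 'sfffyyyyd'
Operation: identify consecutive runs
Runs: 's' -> s1, 'fff' -> f3, 'yyyy' -> y4, 'd' -> d1
Encoded: s1f3y4d1


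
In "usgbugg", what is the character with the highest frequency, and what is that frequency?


Input: 'usgbugg'
Operation: tally each character
Counts: 'b':1, 'g':3, 's':1, 'u':2
Maximum: 'g' appears 3 times


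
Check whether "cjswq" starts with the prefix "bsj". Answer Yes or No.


Input string: 'cjswq'
Prefix to check: 'bsj'
First 3 characters of input: 'cjs'
Match: False
Result: No


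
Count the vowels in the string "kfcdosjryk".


Input string: 'kfcdosjryk'
Operation: count vowels (a, e, i, o, u)
Scan: s[0]='k', s[1]='f', s[2]='c', s[3]='d', s[4]='o' (vowel), s[5]='s', s[6]='j', s[7]='r', s[8]='y', s[9]='k'
Vowels found: 1
Result: 1


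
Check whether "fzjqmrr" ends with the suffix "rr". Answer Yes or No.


Input string: 'fzjqmrr'
Suffix to check: 'rr'
Last 2 characters of input: 'rr'
Match: True
Result: Yes


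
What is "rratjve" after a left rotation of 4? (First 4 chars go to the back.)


Input: 'rratjve', shift = 4
Operation: split at index 4 and swap parts
Front part s[0:4] = 'rrat'
Back part s[4:] = 'jve'
Rotated = back + front = 'jve' + 'rrat'
Result: jverrat


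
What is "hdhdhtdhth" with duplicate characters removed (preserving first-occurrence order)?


Input: 'hdhdhtdhth'
Operation: keep first occurrence of each character
Scan: s[0]='h' new -> keep; s[1]='d' new -> keep; s[2]='h' seen -> skip; s[3]='d' seen -> skip; s[4]='h' seen -> skip; s[5]='t' new -> keep; s[6]='d' seen -> skip; s[7]='h' seen -> skip; s[8]='t' seen -> skip; s[9]='h' seen -> skip
Result: hdt


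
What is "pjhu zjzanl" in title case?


Input string: 'pjhu zjzanl'
Operation: capitalize first letter of each word
Word transformations: 'pjhu'->'Pjhu', 'zjzanl'->'Zjzanl'
Result: Pjhu Zjzanl


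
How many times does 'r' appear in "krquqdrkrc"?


Input string: 'krquqdrkrc'
Target character: 'r'
Scan each position: s[1]='r', s[6]='r', s[8]='r'
Matches found at indices: 1, 6, 8
Total: 3


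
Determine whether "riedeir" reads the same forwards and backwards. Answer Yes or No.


Input string: 'riedeir'
Reversed: 'riedeir'
Compare pairs: s[0]='r' vs s[6]='r' (match), s[1]='i' vs s[5]='i' (match), s[2]='e' vs s[4]='e' (match)
Palindrome: Yes


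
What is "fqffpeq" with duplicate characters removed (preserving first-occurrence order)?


Input: 'fqffpeq'
Operation: keep first occurrence of each character
Scan: s[0]='f' new -> keep; s[1]='q' new -> keep; s[2]='f' seen -> skip; s[3]='f' seen -> skip; s[4]='p' new -> keep; s[5]='e' new -> keep; s[6]='q' seen -> skip
Result: fqpe


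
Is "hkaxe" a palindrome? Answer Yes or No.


Input string: 'hkaxe'
Reversed: 'exakh'
Compare pairs: s[0]='h' vs s[4]='e' (mismatch), s[1]='k' vs s[3]='x' (mismatch)
Palindrome: No


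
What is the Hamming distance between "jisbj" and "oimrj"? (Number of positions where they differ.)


String 1: 'jisbj'
String 2: 'oimrj'
Compare each position: pos 0: 'j'!='o', pos 1: 'i'=='i', pos 2: 's'!='m', pos 3: 'b'!='r', pos 4: 'j'=='j'
Differing positions: 3
Hamming distance: 3


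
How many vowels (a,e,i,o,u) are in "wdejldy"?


Input string: 'wdejldy'
Operation: count vowels (a, e, i, o, u)
Scan: s[0]='w', s[1]='d', s[2]='e' (vowel), s[3]='j', s[4]='l', s[5]='d', s[6]='y'
Vowels found: 1
Result: 1


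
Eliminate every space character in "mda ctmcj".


Input string: 'mda ctmcj'
Operation: remove all spaces
Words: 'mda', 'ctmcj'
Join without spaces: mdactmcj


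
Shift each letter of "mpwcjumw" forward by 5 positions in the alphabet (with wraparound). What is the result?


Input: 'mpwcjumw', shift = 5
Operation: for each letter, (position + 5) mod 26
Mapping: 'm'(12+5=17)->'r', 'p'(15+5=20)->'u', 'w'(22+5=27, 27 mod 26=1)->'b', 'c'(2+5=7)->'h', 'j'(9+5=14)->'o', 'u'(20+5=25)->'z', 'm'(12+5=17)->'r', 'w'(22+5=27, 27 mod 26=1)->'b'
Result: rubhozrb


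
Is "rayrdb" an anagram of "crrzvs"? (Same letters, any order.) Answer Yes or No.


String 1: 'crrzvs' -> sorted: 'crrsvz'
String 2: 'rayrdb' -> sorted: 'abdrry'
Compare sorted forms: 'crrsvz' != 'abdrry'
Anagram: No


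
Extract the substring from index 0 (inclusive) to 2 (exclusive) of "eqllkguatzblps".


Input string: 'eqllkguatzblps'
Operation: slice [0:2]
Extract characters: s[0]='e', s[1]='q'
Result: eq


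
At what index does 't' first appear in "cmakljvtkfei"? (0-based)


Input string: 'cmakljvtkfei'
Target: 't'
Scanning left to right: s[0]='c', s[1]='m', s[2]='a', s[3]='k', s[4]='l', s[5]='j', s[6]='v', s[7]='t'
First match at index: 7


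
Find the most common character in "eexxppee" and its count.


Input: 'eexxppee'
Operation: tally each character
Counts: 'e':4, 'p':2, 'x':2
Maximum: 'e' appears 4 times


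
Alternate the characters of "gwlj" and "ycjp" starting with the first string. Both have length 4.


String 1: 'gwlj'
String 2: 'ycjp'
Operation: alternate characters
Pairs: 'g'+'y', 'w'+'c', 'l'+'j', 'j'+'p'
Result: gywcljjp


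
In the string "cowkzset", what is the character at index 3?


Input string: 'cowkzset'
Operation: get character at index 3
Index mapping: s[0]='c', s[1]='o', s[2]='w', s[3]='k'
Result: 'k'


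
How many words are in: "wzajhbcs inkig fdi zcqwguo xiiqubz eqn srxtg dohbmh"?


Input string: 'wzajhbcs inkig fdi zcqwguo xiiqubz eqn srxtg dohbmh'
Operation: split by spaces
Words found: 'wzajhbcs', 'inkig', 'fdi', 'zcqwguo', 'xiiqubz', 'eqn', 'srxtg', 'dohbmh'
Word count: 8


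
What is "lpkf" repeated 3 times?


Input string: 'lpkf'
Operation: repeat 3 times
Concatenation: 'lpkf' + 'lpkf' + 'lpkf'
Result: lpkflpkflpkf


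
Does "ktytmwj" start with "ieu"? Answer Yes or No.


Input string: 'ktytmwj'
Prefix to check: 'ieu'
First 3 characters of input: 'kty'
Match: False
Result: No


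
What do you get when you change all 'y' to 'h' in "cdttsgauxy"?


Input string: 'cdttsgauxy'
Operation: replace 'y' with 'h'
Positions of 'y': 9
After replacement: cdttsgauxh


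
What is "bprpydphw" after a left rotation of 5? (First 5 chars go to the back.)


Input: 'bprpydphw', shift = 5
Operation: split at index 5 and swap parts
Front part s[0:5] = 'bprpy'
Back part s[5:] = 'dphw'
Rotated = back + front = 'dphw' + 'bprpy'
Result: dphwbprpy


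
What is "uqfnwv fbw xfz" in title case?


Input string: 'uqfnwv fbw xfz'
Operation: capitalize first letter of each word
Word transformations: 'uqfnwv'->'Uqfnwv', 'fbw'->'Fbw', 'xfz'->'Xfz'
Result: Uqfnwv Fbw Xfz


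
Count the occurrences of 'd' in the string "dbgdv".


Input string: 'dbgdv'
Target character: 'd'
Scan each position: s[0]='d', s[3]='d'
Matches found at indices: 0, 3
Total: 2


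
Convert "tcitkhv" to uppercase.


Input string: 'tcitkhv'
Operation: convert each letter to uppercase
Mapping: 't'->'T', 'c'->'C', 'i'->'I', 't'->'T', 'k'->'K', 'h'->'H', 'v'->'V'
Result: TCITKHV


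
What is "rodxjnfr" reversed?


Input string: 'rodxjnfr'
Operation: reverse character order
Original order: 'r' -> 'o' -> 'd' -> 'x' -> 'j' -> 'n' -> 'f' -> 'r'
Reversed order: 'r' -> 'f' -> 'n' -> 'j' -> 'x' -> 'd' -> 'o' -> 'r'
Result: rfnjxdor


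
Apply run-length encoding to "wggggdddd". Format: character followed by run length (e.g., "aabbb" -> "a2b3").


Input: 'wggggdddd'
Operation: identify consecutive runs
Runs: 'w' -> w1, 'gggg' -> g4, 'dddd' -> d4
Encoded: w1g4d4


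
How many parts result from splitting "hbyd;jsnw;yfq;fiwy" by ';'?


Input string: 'hbyd;jsnw;yfq;fiwy'
Delimiter: ';'
Split result: 'hbyd', 'jsnw', 'yfq', 'fiwy'
Number of parts: 4


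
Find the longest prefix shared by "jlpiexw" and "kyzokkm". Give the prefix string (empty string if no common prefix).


String 1: 'jlpiexw'
String 2: 'kyzokkm'
Compare position by position:
pos 0: 'j' vs 'k' differ -> stop
Longest common prefix: "" (length 0)


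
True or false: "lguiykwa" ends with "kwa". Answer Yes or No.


Input string: 'lguiykwa'
Suffix to check: 'kwa'
Last 3 characters of input: 'kwa'
Match: True
Result: Yes


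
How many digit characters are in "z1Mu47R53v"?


Input string: 'z1Mu47R53v'
Operation: count digit characters (0-9)
Scan: 'z', '1'(digit), 'M', 'u', '4'(digit), '7'(digit), 'R', '5'(digit), '3'(digit), 'v'
Digits found: 5
Result: 5


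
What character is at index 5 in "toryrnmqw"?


Input string: 'toryrnmqw'
Operation: get character at index 5
Index mapping: s[0]='t', s[1]='o', s[2]='r', s[3]='y', s[4]='r', s[5]='n'
Result: 'n'


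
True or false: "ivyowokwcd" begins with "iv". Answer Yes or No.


Input string: 'ivyowokwcd'
Prefix to check: 'iv'
First 2 characters of input: 'iv'
Match: True
Result: Yes


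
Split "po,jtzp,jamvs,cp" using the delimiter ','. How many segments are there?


Input string: 'po,jtzp,jamvs,cp'
Delimiter: ','
Split result: 'po', 'jtzp', 'jamvs', 'cp'
Number of parts: 4


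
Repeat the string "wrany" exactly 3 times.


Input string: 'wrany'
Operation: repeat 3 times
Concatenation: 'wrany' + 'wrany' + 'wrany'
Result: wranywranywrany


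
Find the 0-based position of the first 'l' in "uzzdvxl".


Input string: 'uzzdvxl'
Target: 'l'
Scanning left to right: s[0]='u', s[1]='z', s[2]='z', s[3]='d', s[4]='v', s[5]='x', s[6]='l'
First match at index: 6


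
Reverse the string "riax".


Input string: 'riax'
Operation: reverse character order
Original order: 'r' -> 'i' -> 'a' -> 'x'
Reversed order: 'x' -> 'a' -> 'i' -> 'r'
Result: xair


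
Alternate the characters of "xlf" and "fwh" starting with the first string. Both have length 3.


String 1: 'xlf'
String 2: 'fwh'
Operation: alternate characters
Pairs: 'x'+'f', 'l'+'w', 'f'+'h'
Result: xflwfh


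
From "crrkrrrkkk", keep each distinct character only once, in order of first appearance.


Input: 'crrkrrrkkk'
Operation: keep first occurrence of each character
Scan: s[0]='c' new -> keep; s[1]='r' new -> keep; s[2]='r' seen -> skip; s[3]='k' new -> keep; s[4]='r' seen -> skip; s[5]='r' seen -> skip; s[6]='r' seen -> skip; s[7]='k' seen -> skip; s[8]='k' seen -> skip; s[9]='k' seen -> skip
Result: crk


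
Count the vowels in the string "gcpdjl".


Input string: 'gcpdjl'
Operation: count vowels (a, e, i, o, u)
Scan: s[0]='g', s[1]='c', s[2]='p', s[3]='d', s[4]='j', s[5]='l'
Vowels found: 0
Result: 0


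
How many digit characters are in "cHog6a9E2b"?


Input string: 'cHog6a9E2b'
Operation: count digit characters (0-9)
Scan: 'c', 'H', 'o', 'g', '6'(digit), 'a', '9'(digit), 'E', '2'(digit), 'b'
Digits found: 3
Result: 3


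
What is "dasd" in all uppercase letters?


Input string: 'dasd'
Operation: convert each letter to uppercase
Mapping: 'd'->'D', 'a'->'A', 's'->'S', 'd'->'D'
Result: DASD


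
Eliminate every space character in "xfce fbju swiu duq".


Input string: 'xfce fbju swiu duq'
Operation: remove all spaces
Words: 'xfce', 'fbju', 'swiu', 'duq'
Join without spaces: xfcefbjuswiuduq


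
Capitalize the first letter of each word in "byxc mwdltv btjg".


Input string: 'byxc mwdltv btjg'
Operation: capitalize first letter of each word
Word transformations: 'byxc'->'Byxc', 'mwdltv'->'Mwdltv', 'btjg'->'Btjg'
Result: Byxc Mwdltv Btjg


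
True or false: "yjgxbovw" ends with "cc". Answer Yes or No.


Input string: 'yjgxbovw'
Suffix to check: 'cc'
Last 2 characters of input: 'vw'
Match: False
Result: No


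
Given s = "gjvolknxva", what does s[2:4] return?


Input string: 'gjvolknxva'
Operation: slice [2:4]
Extract characters: s[2]='v', s[3]='o'
Result: vo


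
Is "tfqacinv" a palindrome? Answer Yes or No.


Input string: 'tfqacinv'
Reversed: 'vnicaqft'
Compare pairs: s[0]='t' vs s[7]='v' (mismatch), s[1]='f' vs s[6]='n' (mismatch), s[2]='q' vs s[5]='i' (mismatch), s[3]='a' vs s[4]='c' (mismatch)
Palindrome: No


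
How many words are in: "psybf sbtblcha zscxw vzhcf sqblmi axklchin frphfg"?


Input string: 'psybf sbtblcha zscxw vzhcf sqblmi axklchin frphfg'
Operation: split by spaces
Words found: 'psybf', 'sbtblcha', 'zscxw', 'vzhcf', 'sqblmi', 'axklchin', 'frphfg'
Word count: 7


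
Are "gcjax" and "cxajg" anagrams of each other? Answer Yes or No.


String 1: 'gcjax' -> sorted: 'acgjx'
String 2: 'cxajg' -> sorted: 'acgjx'
Compare sorted forms: 'acgjx' == 'acgjx'
Anagram: Yes


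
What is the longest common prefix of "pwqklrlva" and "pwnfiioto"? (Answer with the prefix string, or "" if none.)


String 1: 'pwqklrlva'
String 2: 'pwnfiioto'
Compare position by position:
pos 0: 'p' vs 'p' match
pos 1: 'w' vs 'w' match
pos 2: 'q' vs 'n' differ -> stop
Longest common prefix: "pw" (length 2)


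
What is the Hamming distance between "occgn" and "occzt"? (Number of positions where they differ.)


String 1: 'occgn'
String 2: 'occzt'
Compare each position: pos 0: 'o'=='o', pos 1: 'c'=='c', pos 2: 'c'=='c', pos 3: 'g'!='z', pos 4: 'n'!='t'
Differing positions: 2
Hamming distance: 2


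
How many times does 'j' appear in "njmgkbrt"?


Input string: 'njmgkbrt'
Target character: 'j'
Scan each position: s[1]='j'
Matches found at indices: 1
Total: 1


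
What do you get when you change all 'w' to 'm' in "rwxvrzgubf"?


Input string: 'rwxvrzgubf'
Operation: replace 'w' with 'm'
Positions of 'w': 1
After replacement: rmxvrzgubf


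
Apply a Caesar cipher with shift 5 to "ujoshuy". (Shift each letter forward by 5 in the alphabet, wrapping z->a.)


Input: 'ujoshuy', shift = 5
Operation: for each letter, (position + 5) mod 26
Mapping: 'u'(20+5=25)->'z', 'j'(9+5=14)->'o', 'o'(14+5=19)->'t', 's'(18+5=23)->'x', 'h'(7+5=12)->'m', 'u'(20+5=25)->'z', 'y'(24+5=29, 29 mod 26=3)->'d'
Result: zotxmzd


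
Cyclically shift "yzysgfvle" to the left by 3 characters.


Input: 'yzysgfvle', shift = 3
Operation: split at index 3 and swap parts
Front part s[0:3] = 'yzy'
Back part s[3:] = 'sgfvle'
Rotated = back + front = 'sgfvle' + 'yzy'
Result: sgfvleyzy


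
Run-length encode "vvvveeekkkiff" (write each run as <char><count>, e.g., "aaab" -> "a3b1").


Input: 'vvvveeekkkiff'
Operation: identify consecutive runs
Runs: 'vvvv' -> v4, 'eee' -> e3, 'kkk' -> k3, 'i' -> i1, 'ff' -> f2
Encoded: v4e3k3i1f2


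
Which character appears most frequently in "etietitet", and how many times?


Input: 'etietitet'
Operation: tally each character
Counts: 'e':3, 'i':2, 't':4
Maximum: 't' appears 4 times


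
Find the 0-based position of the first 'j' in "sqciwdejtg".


Input string: 'sqciwdejtg'
Target: 'j'
Scanning left to right: s[0]='s', s[1]='q', s[2]='c', s[3]='i', s[4]='w', s[5]='d', s[6]='e', s[7]='j'
First match at index: 7


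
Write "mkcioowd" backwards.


Input string: 'mkcioowd'
Operation: reverse character order
Original order: 'm' -> 'k' -> 'c' -> 'i' -> 'o' -> 'o' -> 'w' -> 'd'
Reversed order: 'd' -> 'w' -> 'o' -> 'o' -> 'i' -> 'c' -> 'k' -> 'm'
Result: dwooickm


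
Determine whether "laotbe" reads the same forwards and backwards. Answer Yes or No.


Input string: 'laotbe'
Reversed: 'ebtoal'
Compare pairs: s[0]='l' vs s[5]='e' (mismatch), s[1]='a' vs s[4]='b' (mismatch), s[2]='o' vs s[3]='t' (mismatch)
Palindrome: No


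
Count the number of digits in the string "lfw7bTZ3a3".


Input string: 'lfw7bTZ3a3'
Operation: count digit characters (0-9)
Scan: 'l', 'f', 'w', '7'(digit), 'b', 'T', 'Z', '3'(digit), 'a', '3'(digit)
Digits found: 3
Result: 3


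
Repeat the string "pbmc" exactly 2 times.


Input string: 'pbmc'
Operation: repeat 2 times
Concatenation: 'pbmc' + 'pbmc'
Result: pbmcpbmc


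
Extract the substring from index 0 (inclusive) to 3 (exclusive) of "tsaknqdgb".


Input string: 'tsaknqdgb'
Operation: slice [0:3]
Extract characters: s[0]='t', s[1]='s', s[2]='a'
Result: tsa


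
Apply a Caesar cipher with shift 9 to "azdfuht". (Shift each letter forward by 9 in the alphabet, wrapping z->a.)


Input: 'azdfuht', shift = 9
Operation: for each letter, (position + 9) mod 26
Mapping: 'a'(0+9=9)->'j', 'z'(25+9=34, 34 mod 26=8)->'i', 'd'(3+9=12)->'m', 'f'(5+9=14)->'o', 'u'(20+9=29, 29 mod 26=3)->'d', 'h'(7+9=16)->'q', 't'(19+9=28, 28 mod 26=2)->'c'
Result: jimodqc


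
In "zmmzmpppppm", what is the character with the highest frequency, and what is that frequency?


Input: 'zmmzmpppppm'
Operation: tally each character
Counts: 'm':4, 'p':5, 'z':2
Maximum: 'p' appears 5 times


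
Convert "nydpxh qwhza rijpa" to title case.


Input string: 'nydpxh qwhza rijpa'
Operation: capitalize first letter of each word
Word transformations: 'nydpxh'->'Nydpxh', 'qwhza'->'Qwhza', 'rijpa'->'Rijpa'
Result: Nydpxh Qwhza Rijpa


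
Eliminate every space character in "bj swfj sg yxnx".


Input string: 'bj swfj sg yxnx'
Operation: remove all spaces
Words: 'bj', 'swfj', 'sg', 'yxnx'
Join without spaces: bjswfjsgyxnx


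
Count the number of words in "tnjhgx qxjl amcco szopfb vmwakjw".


Input string: 'tnjhgx qxjl amcco szopfb vmwakjw'
Operation: split by spaces
Words found: 'tnjhgx', 'qxjl', 'amcco', 'szopfb', 'vmwakjw'
Word count: 5


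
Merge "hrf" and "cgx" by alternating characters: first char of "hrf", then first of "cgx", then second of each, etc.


String 1: 'hrf'
String 2: 'cgx'
Operation: alternate characters
Pairs: 'h'+'c', 'r'+'g', 'f'+'x'
Result: hcrgfx


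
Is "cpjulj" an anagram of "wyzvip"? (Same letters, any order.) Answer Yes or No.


String 1: 'wyzvip' -> sorted: 'ipvwyz'
String 2: 'cpjulj' -> sorted: 'cjjlpu'
Compare sorted forms: 'ipvwyz' != 'cjjlpu'
Anagram: No


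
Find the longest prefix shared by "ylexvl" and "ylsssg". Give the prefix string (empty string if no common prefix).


String 1: 'ylexvl'
String 2: 'ylsssg'
Compare position by position:
pos 0: 'y' vs 'y' match
pos 1: 'l' vs 'l' match
pos 2: 'e' vs 's' differ -> stop
Longest common prefix: "yl" (length 2)


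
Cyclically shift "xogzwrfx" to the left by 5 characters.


Input: 'xogzwrfx', shift = 5
Operation: split at index 5 and swap parts
Front part s[0:5] = 'xogzw'
Back part s[5:] = 'rfx'
Rotated = back + front = 'rfx' + 'xogzw'
Result: rfxxogzw


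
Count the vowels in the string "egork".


Input string: 'egork'
Operation: count vowels (a, e, i, o, u)
Scan: s[0]='e' (vowel), s[1]='g', s[2]='o' (vowel), s[3]='r', s[4]='k'
Vowels found: 2
Result: 2


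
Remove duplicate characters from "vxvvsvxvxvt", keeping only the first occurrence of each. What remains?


Input: 'vxvvsvxvxvt'
Operation: keep first occurrence of each character
Scan: s[0]='v' new -> keep; s[1]='x' new -> keep; s[2]='v' seen -> skip; s[3]='v' seen -> skip; s[4]='s' new -> keep; s[5]='v' seen -> skip; s[6]='x' seen -> skip; s[7]='v' seen -> skip; s[8]='x' seen -> skip; s[9]='v' seen -> skip; s[10]='t' new -> keep
Result: vxst


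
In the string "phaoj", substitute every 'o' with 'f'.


Input string: 'phaoj'
Operation: replace 'o' with 'f'
Positions of 'o': 3
After replacement: phafj


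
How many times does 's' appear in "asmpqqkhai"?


Input string: 'asmpqqkhai'
Target character: 's'
Scan each position: s[1]='s'
Matches found at indices: 1
Total: 1


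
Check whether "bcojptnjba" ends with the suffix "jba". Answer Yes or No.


Input string: 'bcojptnjba'
Suffix to check: 'jba'
Last 3 characters of input: 'jba'
Match: True
Result: Yes


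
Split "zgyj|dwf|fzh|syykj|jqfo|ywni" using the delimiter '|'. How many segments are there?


Input string: 'zgyj|dwf|fzh|syykj|jqfo|ywni'
Delimiter: '|'
Split result: 'zgyj', 'dwf', 'fzh', 'syykj', 'jqfo', 'ywni'
Number of parts: 6


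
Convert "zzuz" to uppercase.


Input string: 'zzuz'
Operation: convert each letter to uppercase
Mapping: 'z'->'Z', 'z'->'Z', 'u'->'U', 'z'->'Z'
Result: ZZUZ


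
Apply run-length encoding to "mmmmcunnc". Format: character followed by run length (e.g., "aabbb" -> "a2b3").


Input: 'mmmmcunnc'
Operation: identify consecutive runs
Runs: 'mmmm' -> m4, 'c' -> c1, 'u' -> u1, 'nn' -> n2, 'c' -> c1
Encoded: m4c1u1n2c1


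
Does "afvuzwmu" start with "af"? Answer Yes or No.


Input string: 'afvuzwmu'
Prefix to check: 'af'
First 2 characters of input: 'af'
Match: True
Result: Yes


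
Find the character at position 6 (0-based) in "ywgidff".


Input string: 'ywgidff'
Operation: get character at index 6
Index mapping: s[0]='y', s[1]='w', s[2]='g', s[3]='i', s[4]='d', s[5]='f', s[6]='f'
Result: 'f'


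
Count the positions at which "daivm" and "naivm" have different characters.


String 1: 'daivm'
String 2: 'naivm'
Compare each position: pos 0: 'd'!='n', pos 1: 'a'=='a', pos 2: 'i'=='i', pos 3: 'v'=='v', pos 4: 'm'=='m'
Differing positions: 1
Hamming distance: 1


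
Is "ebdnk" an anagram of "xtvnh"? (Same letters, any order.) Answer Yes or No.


String 1: 'xtvnh' -> sorted: 'hntvx'
String 2: 'ebdnk' -> sorted: 'bdekn'
Compare sorted forms: 'hntvx' != 'bdekn'
Anagram: No


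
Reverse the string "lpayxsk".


Input string: 'lpayxsk'
Operation: reverse character order
Original order: 'l' -> 'p' -> 'a' -> 'y' -> 'x' -> 's' -> 'k'
Reversed order: 'k' -> 's' -> 'x' -> 'y' -> 'a' -> 'p' -> 'l'
Result: ksxyapl


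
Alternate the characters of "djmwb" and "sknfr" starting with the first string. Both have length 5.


String 1: 'djmwb'
String 2: 'sknfr'
Operation: alternate characters
Pairs: 'd'+'s', 'j'+'k', 'm'+'n', 'w'+'f', 'b'+'r'
Result: dsjkmnwfbr


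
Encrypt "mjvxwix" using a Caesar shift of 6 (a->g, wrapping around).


Input: 'mjvxwix', shift = 6
Operation: for each letter, (position + 6) mod 26
Mapping: 'm'(12+6=18)->'s', 'j'(9+6=15)->'p', 'v'(21+6=27, 27 mod 26=1)->'b', 'x'(23+6=29, 29 mod 26=3)->'d', 'w'(22+6=28, 28 mod 26=2)->'c', 'i'(8+6=14)->'o', 'x'(23+6=29, 29 mod 26=3)->'d'
Result: spbdcod


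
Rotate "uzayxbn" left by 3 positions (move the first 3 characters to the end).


Input: 'uzayxbn', shift = 3
Operation: split at index 3 and swap parts
Front part s[0:3] = 'uza'
Back part s[3:] = 'yxbn'
Rotated = back + front = 'yxbn' + 'uza'
Result: yxbnuza


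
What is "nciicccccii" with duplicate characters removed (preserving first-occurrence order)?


Input: 'nciicccccii'
Operation: keep first occurrence of each character
Scan: s[0]='n' new -> keep; s[1]='c' new -> keep; s[2]='i' new -> keep; s[3]='i' seen -> skip; s[4]='c' seen -> skip; s[5]='c' seen -> skip; s[6]='c' seen -> skip; s[7]='c' seen -> skip; s[8]='c' seen -> skip; s[9]='i' seen -> skip; s[10]='i' seen -> skip
Result: nci


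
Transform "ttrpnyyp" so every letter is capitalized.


Input string: 'ttrpnyyp'
Operation: convert each letter to uppercase
Mapping: 't'->'T', 't'->'T', 'r'->'R', 'p'->'P', 'n'->'N', 'y'->'Y', 'y'->'Y', 'p'->'P'
Result: TTRPNYYP


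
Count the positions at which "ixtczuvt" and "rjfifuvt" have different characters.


String 1: 'ixtczuvt'
String 2: 'rjfifuvt'
Compare each position: pos 0: 'i'!='r', pos 1: 'x'!='j', pos 2: 't'!='f', pos 3: 'c'!='i', pos 4: 'z'!='f', pos 5: 'u'=='u', pos 6: 'v'=='v', pos 7: 't'=='t'
Differing positions: 5
Hamming distance: 5


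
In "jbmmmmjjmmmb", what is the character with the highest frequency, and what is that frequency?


Input: 'jbmmmmjjmmmb'
Operation: tally each character
Counts: 'b':2, 'j':3, 'm':7
Maximum: 'm' appears 7 times


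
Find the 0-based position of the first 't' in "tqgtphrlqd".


Input string: 'tqgtphrlqd'
Target: 't'
Scanning left to right: s[0]='t'
First match at index: 0


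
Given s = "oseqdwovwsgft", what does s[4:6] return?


Input string: 'oseqdwovwsgft'
Operation: slice [4:6]
Extract characters: s[4]='d', s[5]='w'
Result: dw


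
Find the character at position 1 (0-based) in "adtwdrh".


Input string: 'adtwdrh'
Operation: get character at index 1
Index mapping: s[0]='a', s[1]='d'
Result: 'd'


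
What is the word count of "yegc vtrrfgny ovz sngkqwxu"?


Input string: 'yegc vtrrfgny ovz sngkqwxu'
Operation: split by spaces
Words found: 'yegc', 'vtrrfgny', 'ovz', 'sngkqwxu'
Word count: 4


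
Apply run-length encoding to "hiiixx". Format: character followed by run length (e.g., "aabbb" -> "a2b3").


Input: 'hiiixx'
Operation: identify consecutive runs
Runs: 'h' -> h1, 'iii' -> i3, 'xx' -> x2
Encoded: h1i3x2


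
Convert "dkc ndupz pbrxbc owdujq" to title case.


Input string: 'dkc ndupz pbrxbc owdujq'
Operation: capitalize first letter of each word
Word transformations: 'dkc'->'Dkc', 'ndupz'->'Ndupz', 'pbrxbc'->'Pbrxbc', 'owdujq'->'Owdujq'
Result: Dkc Ndupz Pbrxbc Owdujq


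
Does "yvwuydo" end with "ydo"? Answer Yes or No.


Input string: 'yvwuydo'
Suffix to check: 'ydo'
Last 3 characters of input: 'ydo'
Match: True
Result: Yes


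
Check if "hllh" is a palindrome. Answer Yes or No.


Input string: 'hllh'
Reversed: 'hllh'
Compare pairs: s[0]='h' vs s[3]='h' (match), s[1]='l' vs s[2]='l' (match)
Palindrome: Yes


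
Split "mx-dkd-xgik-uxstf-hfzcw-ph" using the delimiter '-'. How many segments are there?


Input string: 'mx-dkd-xgik-uxstf-hfzcw-ph'
Delimiter: '-'
Split result: 'mx', 'dkd', 'xgik', 'uxstf', 'hfzcw', 'ph'
Number of parts: 6


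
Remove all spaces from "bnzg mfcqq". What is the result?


Input string: 'bnzg mfcqq'
Operation: remove all spaces
Words: 'bnzg', 'mfcqq'
Join without spaces: bnzgmfcqq


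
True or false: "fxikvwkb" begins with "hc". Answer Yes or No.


Input string: 'fxikvwkb'
Prefix to check: 'hc'
First 2 characters of input: 'fx'
Match: False
Result: No


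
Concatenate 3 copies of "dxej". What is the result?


Input string: 'dxej'
Operation: repeat 3 times
Concatenation: 'dxej' + 'dxej' + 'dxej'
Result: dxejdxejdxej


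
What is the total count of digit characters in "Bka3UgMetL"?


Input string: 'Bka3UgMetL'
Operation: count digit characters (0-9)
Scan: 'B', 'k', 'a', '3'(digit), 'U', 'g', 'M', 'e', 't', 'L'
Digits found: 1
Result: 1


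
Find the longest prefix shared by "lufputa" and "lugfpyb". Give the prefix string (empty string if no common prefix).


String 1: 'lufputa'
String 2: 'lugfpyb'
Compare position by position:
pos 0: 'l' vs 'l' match
pos 1: 'u' vs 'u' match
pos 2: 'f' vs 'g' differ -> stop
Longest common prefix: "lu" (length 2)


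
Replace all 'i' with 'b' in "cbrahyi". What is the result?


Input string: 'cbrahyi'
Operation: replace 'i' with 'b'
Positions of 'i': 6
After replacement: cbrahyb


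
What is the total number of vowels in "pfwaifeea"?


Input string: 'pfwaifeea'
Operation: count vowels (a, e, i, o, u)
Scan: s[0]='p', s[1]='f', s[2]='w', s[3]='a' (vowel), s[4]='i' (vowel), s[5]='f', s[6]='e' (vowel), s[7]='e' (vowel), s[8]='a' (vowel)
Vowels found: 5
Result: 5


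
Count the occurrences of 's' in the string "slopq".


Input string: 'slopq'
Target character: 's'
Scan each position: s[0]='s'
Matches found at indices: 0
Total: 1


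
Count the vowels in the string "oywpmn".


Input string: 'oywpmn'
Operation: count vowels (a, e, i, o, u)
Scan: s[0]='o' (vowel), s[1]='y', s[2]='w', s[3]='p', s[4]='m', s[5]='n'
Vowels found: 1
Result: 1


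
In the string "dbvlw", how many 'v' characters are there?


Input string: 'dbvlw'
Target character: 'v'
Scan each position: s[2]='v'
Matches found at indices: 2
Total: 1


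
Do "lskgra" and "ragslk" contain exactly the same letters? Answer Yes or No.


String 1: 'lskgra' -> sorted: 'agklrs'
String 2: 'ragslk' -> sorted: 'agklrs'
Compare sorted forms: 'agklrs' == 'agklrs'
Anagram: Yes


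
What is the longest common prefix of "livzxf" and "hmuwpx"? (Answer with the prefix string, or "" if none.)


String 1: 'livzxf'
String 2: 'hmuwpx'
Compare position by position:
pos 0: 'l' vs 'h' differ -> stop
Longest common prefix: "" (length 0)


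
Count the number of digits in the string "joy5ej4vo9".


Input string: 'joy5ej4vo9'
Operation: count digit characters (0-9)
Scan: 'j', 'o', 'y', '5'(digit), 'e', 'j', '4'(digit), 'v', 'o', '9'(digit)
Digits found: 3
Result: 3


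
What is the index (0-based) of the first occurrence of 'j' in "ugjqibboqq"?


Input string: 'ugjqibboqq'
Target: 'j'
Scanning left to right: s[0]='u', s[1]='g', s[2]='j'
First match at index: 2


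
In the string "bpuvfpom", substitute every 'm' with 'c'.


Input string: 'bpuvfpom'
Operation: replace 'm' with 'c'
Positions of 'm': 7
After replacement: bpuvfpoc


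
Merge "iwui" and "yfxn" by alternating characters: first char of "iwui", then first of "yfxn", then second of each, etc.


String 1: 'iwui'
String 2: 'yfxn'
Operation: alternate characters
Pairs: 'i'+'y', 'w'+'f', 'u'+'x', 'i'+'n'
Result: iywfuxin


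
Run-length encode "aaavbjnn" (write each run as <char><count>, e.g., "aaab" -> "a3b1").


Input: 'aaavbjnn'
Operation: identify consecutive runs
Runs: 'aaa' -> a3, 'v' -> v1, 'b' -> b1, 'j' -> j1, 'nn' -> n2
Encoded: a3v1b1j1n2


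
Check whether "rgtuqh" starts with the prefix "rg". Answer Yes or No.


Input string: 'rgtuqh'
Prefix to check: 'rg'
First 2 characters of input: 'rg'
Match: True
Result: Yes


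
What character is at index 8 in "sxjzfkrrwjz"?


Input string: 'sxjzfkrrwjz'
Operation: get character at index 8
Index mapping: s[0]='s', s[1]='x', s[2]='j', s[3]='z', s[4]='f', s[5]='k', s[6]='r', s[7]='r', s[8]='w'
Result: 'w'


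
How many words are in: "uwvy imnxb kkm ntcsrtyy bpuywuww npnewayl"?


Input string: 'uwvy imnxb kkm ntcsrtyy bpuywuww npnewayl'
Operation: split by spaces
Words found: 'uwvy', 'imnxb', 'kkm', 'ntcsrtyy', 'bpuywuww', 'npnewayl'
Word count: 6


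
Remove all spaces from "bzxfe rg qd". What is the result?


Input string: 'bzxfe rg qd'
Operation: remove all spaces
Words: 'bzxfe', 'rg', 'qd'
Join without spaces: bzxfergqd


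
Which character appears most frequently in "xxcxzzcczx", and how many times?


Input: 'xxcxzzcczx'
Operation: tally each character
Counts: 'c':3, 'x':4, 'z':3
Maximum: 'x' appears 4 times


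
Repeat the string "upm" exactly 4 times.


Input string: 'upm'
Operation: repeat 4 times
Concatenation: 'upm' + 'upm' + 'upm' + 'upm'
Result: upmupmupmupm


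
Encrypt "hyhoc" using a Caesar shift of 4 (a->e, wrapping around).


Input: 'hyhoc', shift = 4
Operation: for each letter, (position + 4) mod 26
Mapping: 'h'(7+4=11)->'l', 'y'(24+4=28, 28 mod 26=2)->'c', 'h'(7+4=11)->'l', 'o'(14+4=18)->'s', 'c'(2+4=6)->'g'
Result: lclsg


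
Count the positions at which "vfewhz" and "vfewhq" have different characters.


String 1: 'vfewhz'
String 2: 'vfewhq'
Compare each position: pos 0: 'v'=='v', pos 1: 'f'=='f', pos 2: 'e'=='e', pos 3: 'w'=='w', pos 4: 'h'=='h', pos 5: 'z'!='q'
Differing positions: 1
Hamming distance: 1


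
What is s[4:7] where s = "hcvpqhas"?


Input string: 'hcvpqhas'
Operation: slice [4:7]
Extract characters: s[4]='q', s[5]='h', s[6]='a'
Result: qha


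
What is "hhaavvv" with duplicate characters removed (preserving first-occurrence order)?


Input: 'hhaavvv'
Operation: keep first occurrence of each character
Scan: s[0]='h' new -> keep; s[1]='h' seen -> skip; s[2]='a' new -> keep; s[3]='a' seen -> skip; s[4]='v' new -> keep; s[5]='v' seen -> skip; s[6]='v' seen -> skip
Result: hav


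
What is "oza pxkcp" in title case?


Input string: 'oza pxkcp'
Operation: capitalize first letter of each word
Word transformations: 'oza'->'Oza', 'pxkcp'->'Pxkcp'
Result: Oza Pxkcp


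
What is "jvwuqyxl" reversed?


Input string: 'jvwuqyxl'
Operation: reverse character order
Original order: 'j' -> 'v' -> 'w' -> 'u' -> 'q' -> 'y' -> 'x' -> 'l'
Reversed order: 'l' -> 'x' -> 'y' -> 'q' -> 'u' -> 'w' -> 'v' -> 'j'
Result: lxyquwvj


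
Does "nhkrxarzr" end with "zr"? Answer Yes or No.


Input string: 'nhkrxarzr'
Suffix to check: 'zr'
Last 2 characters of input: 'zr'
Match: True
Result: Yes


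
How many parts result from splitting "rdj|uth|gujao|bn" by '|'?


Input string: 'rdj|uth|gujao|bn'
Delimiter: '|'
Split result: 'rdj', 'uth', 'gujao', 'bn'
Number of parts: 4


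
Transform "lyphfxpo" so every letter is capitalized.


Input string: 'lyphfxpo'
Operation: convert each letter to uppercase
Mapping: 'l'->'L', 'y'->'Y', 'p'->'P', 'h'->'H', 'f'->'F', 'x'->'X', 'p'->'P', 'o'->'O'
Result: LYPHFXPO


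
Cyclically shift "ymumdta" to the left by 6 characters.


Input: 'ymumdta', shift = 6
Operation: split at index 6 and swap parts
Front part s[0:6] = 'ymumdt'
Back part s[6:] = 'a'
Rotated = back + front = 'a' + 'ymumdt'
Result: aymumdt


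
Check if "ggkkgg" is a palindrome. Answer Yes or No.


Input string: 'ggkkgg'
Reversed: 'ggkkgg'
Compare pairs: s[0]='g' vs s[5]='g' (match), s[1]='g' vs s[4]='g' (match), s[2]='k' vs s[3]='k' (match)
Palindrome: Yes


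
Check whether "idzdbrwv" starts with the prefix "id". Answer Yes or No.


Input string: 'idzdbrwv'
Prefix to check: 'id'
First 2 characters of input: 'id'
Match: True
Result: Yes


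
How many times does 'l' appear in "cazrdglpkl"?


Input string: 'cazrdglpkl'
Target character: 'l'
Scan each position: s[6]='l', s[9]='l'
Matches found at indices: 6, 9
Total: 2


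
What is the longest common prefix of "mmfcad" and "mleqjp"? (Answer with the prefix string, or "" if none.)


String 1: 'mmfcad'
String 2: 'mleqjp'
Compare position by position:
pos 0: 'm' vs 'm' match
pos 1: 'm' vs 'l' differ -> stop
Longest common prefix: "m" (length 1)


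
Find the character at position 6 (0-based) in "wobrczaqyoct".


Input string: 'wobrczaqyoct'
Operation: get character at index 6
Index mapping: s[0]='w', s[1]='o', s[2]='b', s[3]='r', s[4]='c', s[5]='z', s[6]='a'
Result: 'a'


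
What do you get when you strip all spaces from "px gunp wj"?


Input string: 'px gunp wj'
Operation: remove all spaces
Words: 'px', 'gunp', 'wj'
Join without spaces: pxgunpwj


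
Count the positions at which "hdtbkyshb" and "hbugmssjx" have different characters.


String 1: 'hdtbkyshb'
String 2: 'hbugmssjx'
Compare each position: pos 0: 'h'=='h', pos 1: 'd'!='b', pos 2: 't'!='u', pos 3: 'b'!='g', pos 4: 'k'!='m', pos 5: 'y'!='s', pos 6: 's'=='s', pos 7: 'h'!='j', pos 8: 'b'!='x'
Differing positions: 7
Hamming distance: 7


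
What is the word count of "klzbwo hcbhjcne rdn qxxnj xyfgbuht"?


Input string: 'klzbwo hcbhjcne rdn qxxnj xyfgbuht'
Operation: split by spaces
Words found: 'klzbwo', 'hcbhjcne', 'rdn', 'qxxnj', 'xyfgbuht'
Word count: 5


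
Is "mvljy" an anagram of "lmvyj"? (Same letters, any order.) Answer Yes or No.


String 1: 'lmvyj' -> sorted: 'jlmvy'
String 2: 'mvljy' -> sorted: 'jlmvy'
Compare sorted forms: 'jlmvy' == 'jlmvy'
Anagram: Yes


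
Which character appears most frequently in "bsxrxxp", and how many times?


Input: 'bsxrxxp'
Operation: tally each character
Counts: 'b':1, 'p':1, 'r':1, 's':1, 'x':3
Maximum: 'x' appears 3 times


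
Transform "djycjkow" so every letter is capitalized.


Input string: 'djycjkow'
Operation: convert each letter to uppercase
Mapping: 'd'->'D', 'j'->'J', 'y'->'Y', 'c'->'C', 'j'->'J', 'k'->'K', 'o'->'O', 'w'->'W'
Result: DJYCJKOW


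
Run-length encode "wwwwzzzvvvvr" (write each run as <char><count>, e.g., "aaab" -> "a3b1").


Input: 'wwwwzzzvvvvr'
Operation: identify consecutive runs
Runs: 'wwww' -> w4, 'zzz' -> z3, 'vvvv' -> v4, 'r' -> r1
Encoded: w4z3v4r1


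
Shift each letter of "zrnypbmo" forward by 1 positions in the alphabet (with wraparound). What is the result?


Input: 'zrnypbmo', shift = 1
Operation: for each letter, (position + 1) mod 26
Mapping: 'z'(25+1=26, 26 mod 26=0)->'a', 'r'(17+1=18)->'s', 'n'(13+1=14)->'o', 'y'(24+1=25)->'z', 'p'(15+1=16)->'q', 'b'(1+1=2)->'c', 'm'(12+1=13)->'n', 'o'(14+1=15)->'p'
Result: asozqcnp


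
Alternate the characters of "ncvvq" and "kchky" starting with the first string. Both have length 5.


String 1: 'ncvvq'
String 2: 'kchky'
Operation: alternate characters
Pairs: 'n'+'k', 'c'+'c', 'v'+'h', 'v'+'k', 'q'+'y'
Result: nkccvhvkqy


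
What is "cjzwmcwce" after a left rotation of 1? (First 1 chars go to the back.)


Input: 'cjzwmcwce', shift = 1
Operation: split at index 1 and swap parts
Front part s[0:1] = 'c'
Back part s[1:] = 'jzwmcwce'
Rotated = back + front = 'jzwmcwce' + 'c'
Result: jzwmcwcec


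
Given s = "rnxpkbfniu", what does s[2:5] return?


Input string: 'rnxpkbfniu'
Operation: slice [2:5]
Extract characters: s[2]='x', s[3]='p', s[4]='k'
Result: xpk


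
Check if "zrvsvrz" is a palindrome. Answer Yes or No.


Input string: 'zrvsvrz'
Reversed: 'zrvsvrz'
Compare pairs: s[0]='z' vs s[6]='z' (match), s[1]='r' vs s[5]='r' (match), s[2]='v' vs s[4]='v' (match)
Palindrome: Yes
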